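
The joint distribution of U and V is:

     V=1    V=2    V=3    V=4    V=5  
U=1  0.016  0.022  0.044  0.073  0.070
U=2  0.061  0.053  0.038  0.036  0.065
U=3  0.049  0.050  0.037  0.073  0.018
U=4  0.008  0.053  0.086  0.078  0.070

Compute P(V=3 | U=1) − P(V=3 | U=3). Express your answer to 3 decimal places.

0.033

P(U=1) = 0.016 + 0.022 + 0.044 + 0.073 + 0.070 = 0.225; P(V=3 | U=1) = 0.044/0.225 = 0.1956.
P(U=3) = 0.049 + 0.050 + 0.037 + 0.073 + 0.018 = 0.227; P(V=3 | U=3) = 0.037/0.227 = 0.1630.
Difference = 0.033.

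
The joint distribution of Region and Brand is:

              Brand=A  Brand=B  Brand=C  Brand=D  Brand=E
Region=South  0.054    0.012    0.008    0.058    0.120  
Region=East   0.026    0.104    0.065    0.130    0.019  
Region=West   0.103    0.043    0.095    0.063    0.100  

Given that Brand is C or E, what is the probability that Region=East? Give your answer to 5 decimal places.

P(Brand=C) = 0.008 + 0.065 + 0.095 = 0.168.
P(Brand=E) = 0.120 + 0.019 + 0.100 = 0.239.
P(Brand ∈ {C, E}) = 0.168 + 0.239 = 0.407; P(Region=East, Brand ∈ {C, E}) = 0.065 + 0.019 = 0.084.
P(Region=East | Brand ∈ {C, E}) = 0.084/0.407 = 0.20639.

0.20639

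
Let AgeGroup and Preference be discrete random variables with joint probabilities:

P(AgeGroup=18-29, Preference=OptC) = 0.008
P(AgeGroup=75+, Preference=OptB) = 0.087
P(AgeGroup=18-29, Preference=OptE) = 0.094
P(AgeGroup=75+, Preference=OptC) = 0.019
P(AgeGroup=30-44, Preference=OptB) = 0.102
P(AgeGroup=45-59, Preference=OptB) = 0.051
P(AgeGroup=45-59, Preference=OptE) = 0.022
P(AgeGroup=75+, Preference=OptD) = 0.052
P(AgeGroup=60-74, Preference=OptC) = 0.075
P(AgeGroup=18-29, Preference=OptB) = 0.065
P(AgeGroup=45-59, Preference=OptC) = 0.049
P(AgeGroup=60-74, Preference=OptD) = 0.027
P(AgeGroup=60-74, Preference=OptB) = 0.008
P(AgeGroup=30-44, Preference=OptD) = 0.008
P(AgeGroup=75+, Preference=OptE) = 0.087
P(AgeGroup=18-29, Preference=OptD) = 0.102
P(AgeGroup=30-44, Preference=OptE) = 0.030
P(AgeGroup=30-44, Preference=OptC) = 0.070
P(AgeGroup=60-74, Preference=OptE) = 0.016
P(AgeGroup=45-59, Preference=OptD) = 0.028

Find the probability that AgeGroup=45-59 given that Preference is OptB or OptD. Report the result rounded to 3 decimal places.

P(Preference=OptB) = 0.065 + 0.102 + 0.051 + 0.008 + 0.087 = 0.313.
P(Preference=OptD) = 0.102 + 0.008 + 0.028 + 0.027 + 0.052 = 0.217.
P(Preference ∈ {OptB, OptD}) = 0.313 + 0.217 = 0.530; P(AgeGroup=45-59, Preference ∈ {OptB, OptD}) = 0.051 + 0.028 = 0.079.
P(AgeGroup=45-59 | Preference ∈ {OptB, OptD}) = 0.079/0.530 = 0.149.

0.149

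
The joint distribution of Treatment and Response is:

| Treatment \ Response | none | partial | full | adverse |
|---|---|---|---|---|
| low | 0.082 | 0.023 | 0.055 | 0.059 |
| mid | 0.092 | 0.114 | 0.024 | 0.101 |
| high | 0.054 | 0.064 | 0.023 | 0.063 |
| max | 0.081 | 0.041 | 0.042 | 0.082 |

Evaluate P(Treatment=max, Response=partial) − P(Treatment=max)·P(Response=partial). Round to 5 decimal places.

P(Treatment=max) = 0.081 + 0.041 + 0.042 + 0.082 = 0.246.
P(Response=partial) = 0.023 + 0.114 + 0.064 + 0.041 = 0.242.
P(Treatment=max, Response=partial) − P(Treatment=max)P(Response=partial) = 0.041 − 0.246×0.242 = -0.01853.

-0.01853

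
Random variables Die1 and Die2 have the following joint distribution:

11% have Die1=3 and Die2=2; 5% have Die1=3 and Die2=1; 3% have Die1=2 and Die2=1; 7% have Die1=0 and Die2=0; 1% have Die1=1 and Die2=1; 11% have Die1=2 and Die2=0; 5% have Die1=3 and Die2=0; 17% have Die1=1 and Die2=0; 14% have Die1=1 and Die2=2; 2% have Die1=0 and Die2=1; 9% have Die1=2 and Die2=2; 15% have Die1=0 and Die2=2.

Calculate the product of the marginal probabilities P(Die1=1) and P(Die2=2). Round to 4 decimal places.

0.1568

P(Die1=1) = 0.17 + 0.01 + 0.14 = 0.32.
P(Die2=2) = 0.15 + 0.14 + 0.09 + 0.11 = 0.49.
Product: 0.32 × 0.49 = 0.1568.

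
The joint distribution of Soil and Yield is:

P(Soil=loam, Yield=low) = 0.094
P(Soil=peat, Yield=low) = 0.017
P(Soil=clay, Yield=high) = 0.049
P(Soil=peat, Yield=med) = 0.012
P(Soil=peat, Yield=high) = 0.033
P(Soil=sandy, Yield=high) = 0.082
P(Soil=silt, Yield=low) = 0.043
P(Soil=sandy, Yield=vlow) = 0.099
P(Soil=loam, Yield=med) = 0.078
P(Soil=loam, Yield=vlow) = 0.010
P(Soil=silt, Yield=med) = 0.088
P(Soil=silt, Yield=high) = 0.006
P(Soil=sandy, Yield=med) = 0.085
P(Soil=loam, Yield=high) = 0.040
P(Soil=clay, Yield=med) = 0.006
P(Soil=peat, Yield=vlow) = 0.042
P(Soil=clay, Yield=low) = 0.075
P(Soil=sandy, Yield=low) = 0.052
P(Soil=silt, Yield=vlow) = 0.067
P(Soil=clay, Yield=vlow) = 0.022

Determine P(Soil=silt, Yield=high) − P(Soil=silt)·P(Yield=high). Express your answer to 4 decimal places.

-0.0368

P(Soil=silt) = 0.067 + 0.043 + 0.088 + 0.006 = 0.204.
P(Yield=high) = 0.082 + 0.040 + 0.049 + 0.006 + 0.033 = 0.210.
P(Soil=silt, Yield=high) − P(Soil=silt)P(Yield=high) = 0.006 − 0.204×0.210 = -0.0368.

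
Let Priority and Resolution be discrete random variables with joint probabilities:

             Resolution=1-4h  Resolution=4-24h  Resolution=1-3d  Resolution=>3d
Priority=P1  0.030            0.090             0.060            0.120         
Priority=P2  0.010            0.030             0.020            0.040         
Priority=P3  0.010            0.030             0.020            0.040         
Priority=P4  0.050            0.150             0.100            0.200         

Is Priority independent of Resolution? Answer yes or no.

yes

Every cell satisfies P(Priority,Resolution) = P(Priority)·P(Resolution). For instance P(Priority=P3) = 0.100, P(Resolution=>3d) = 0.400, and 0.100×0.400 = 0.040 matches the joint entry. So Priority and Resolution are independent.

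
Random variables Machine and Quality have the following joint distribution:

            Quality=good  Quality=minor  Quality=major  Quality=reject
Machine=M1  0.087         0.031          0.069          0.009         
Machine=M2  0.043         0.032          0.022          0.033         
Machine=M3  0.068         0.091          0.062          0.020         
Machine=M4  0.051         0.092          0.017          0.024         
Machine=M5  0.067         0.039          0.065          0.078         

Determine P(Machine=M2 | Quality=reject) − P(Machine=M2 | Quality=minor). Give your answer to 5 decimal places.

0.08894

P(Quality=reject) = 0.009 + 0.033 + 0.020 + 0.024 + 0.078 = 0.164; P(Machine=M2 | Quality=reject) = 0.033/0.164 = 0.201220.
P(Quality=minor) = 0.031 + 0.032 + 0.091 + 0.092 + 0.039 = 0.285; P(Machine=M2 | Quality=minor) = 0.032/0.285 = 0.112281.
Difference = 0.08894.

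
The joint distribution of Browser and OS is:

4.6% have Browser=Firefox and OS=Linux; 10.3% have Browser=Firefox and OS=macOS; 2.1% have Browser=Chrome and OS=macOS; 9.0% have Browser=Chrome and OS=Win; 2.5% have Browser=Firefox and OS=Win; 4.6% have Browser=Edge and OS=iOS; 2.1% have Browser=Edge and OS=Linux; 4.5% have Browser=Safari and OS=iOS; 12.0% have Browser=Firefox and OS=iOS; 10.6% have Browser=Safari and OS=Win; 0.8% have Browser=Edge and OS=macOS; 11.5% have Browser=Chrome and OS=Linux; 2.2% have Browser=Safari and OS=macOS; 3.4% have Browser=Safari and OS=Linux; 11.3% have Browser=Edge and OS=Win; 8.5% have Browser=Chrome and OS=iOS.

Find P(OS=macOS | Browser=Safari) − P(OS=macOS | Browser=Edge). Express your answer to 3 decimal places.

0.064

P(Browser=Safari) = 0.106 + 0.022 + 0.034 + 0.045 = 0.207; P(OS=macOS | Browser=Safari) = 0.022/0.207 = 0.1063.
P(Browser=Edge) = 0.113 + 0.008 + 0.021 + 0.046 = 0.188; P(OS=macOS | Browser=Edge) = 0.008/0.188 = 0.0426.
Difference = 0.064.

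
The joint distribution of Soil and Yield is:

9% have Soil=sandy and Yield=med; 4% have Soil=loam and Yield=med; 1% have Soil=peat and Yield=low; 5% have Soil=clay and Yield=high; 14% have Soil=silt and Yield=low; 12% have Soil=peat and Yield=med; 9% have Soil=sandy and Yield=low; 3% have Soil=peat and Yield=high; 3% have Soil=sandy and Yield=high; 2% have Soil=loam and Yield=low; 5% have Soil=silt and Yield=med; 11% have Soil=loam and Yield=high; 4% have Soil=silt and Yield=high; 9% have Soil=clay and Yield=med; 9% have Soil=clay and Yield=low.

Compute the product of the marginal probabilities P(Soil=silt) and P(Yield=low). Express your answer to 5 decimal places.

P(Soil=silt) = 0.14 + 0.05 + 0.04 = 0.23.
P(Yield=low) = 0.09 + 0.02 + 0.09 + 0.14 + 0.01 = 0.35.
Product: 0.23 × 0.35 = 0.08050.

0.08050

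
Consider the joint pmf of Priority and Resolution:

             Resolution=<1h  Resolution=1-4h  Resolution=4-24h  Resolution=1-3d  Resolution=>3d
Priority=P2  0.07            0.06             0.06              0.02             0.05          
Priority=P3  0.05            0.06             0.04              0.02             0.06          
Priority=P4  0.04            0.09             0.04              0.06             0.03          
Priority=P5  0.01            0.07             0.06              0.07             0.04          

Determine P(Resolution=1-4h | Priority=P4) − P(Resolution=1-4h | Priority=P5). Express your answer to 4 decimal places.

P(Priority=P4) = 0.04 + 0.09 + 0.04 + 0.06 + 0.03 = 0.26; P(Resolution=1-4h | Priority=P4) = 0.09/0.26 = 0.34615.
P(Priority=P5) = 0.01 + 0.07 + 0.06 + 0.07 + 0.04 = 0.25; P(Resolution=1-4h | Priority=P5) = 0.07/0.25 = 0.28000.
Difference = 0.0662.

0.0662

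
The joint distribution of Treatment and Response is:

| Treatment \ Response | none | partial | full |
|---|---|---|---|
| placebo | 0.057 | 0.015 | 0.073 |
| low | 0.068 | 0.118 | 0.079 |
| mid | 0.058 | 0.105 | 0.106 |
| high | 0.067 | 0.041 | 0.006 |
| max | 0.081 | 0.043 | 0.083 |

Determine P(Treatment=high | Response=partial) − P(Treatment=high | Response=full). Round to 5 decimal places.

P(Response=partial) = 0.015 + 0.118 + 0.105 + 0.041 + 0.043 = 0.322; P(Treatment=high | Response=partial) = 0.041/0.322 = 0.127329.
P(Response=full) = 0.073 + 0.079 + 0.106 + 0.006 + 0.083 = 0.347; P(Treatment=high | Response=full) = 0.006/0.347 = 0.017291.
Difference = 0.11004.

0.11004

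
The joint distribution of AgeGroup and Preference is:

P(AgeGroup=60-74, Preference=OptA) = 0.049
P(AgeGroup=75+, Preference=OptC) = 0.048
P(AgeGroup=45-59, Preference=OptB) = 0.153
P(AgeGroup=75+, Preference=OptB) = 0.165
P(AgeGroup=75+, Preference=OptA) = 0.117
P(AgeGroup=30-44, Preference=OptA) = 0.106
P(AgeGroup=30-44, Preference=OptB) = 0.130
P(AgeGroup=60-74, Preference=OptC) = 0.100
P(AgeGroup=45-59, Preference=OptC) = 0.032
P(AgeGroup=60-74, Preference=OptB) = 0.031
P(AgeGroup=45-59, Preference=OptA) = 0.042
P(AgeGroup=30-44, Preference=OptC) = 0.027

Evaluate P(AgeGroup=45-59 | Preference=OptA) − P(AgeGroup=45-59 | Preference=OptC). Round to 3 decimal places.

P(Preference=OptA) = 0.106 + 0.042 + 0.049 + 0.117 = 0.314; P(AgeGroup=45-59 | Preference=OptA) = 0.042/0.314 = 0.1338.
P(Preference=OptC) = 0.027 + 0.032 + 0.100 + 0.048 = 0.207; P(AgeGroup=45-59 | Preference=OptC) = 0.032/0.207 = 0.1546.
Difference = -0.021.

-0.021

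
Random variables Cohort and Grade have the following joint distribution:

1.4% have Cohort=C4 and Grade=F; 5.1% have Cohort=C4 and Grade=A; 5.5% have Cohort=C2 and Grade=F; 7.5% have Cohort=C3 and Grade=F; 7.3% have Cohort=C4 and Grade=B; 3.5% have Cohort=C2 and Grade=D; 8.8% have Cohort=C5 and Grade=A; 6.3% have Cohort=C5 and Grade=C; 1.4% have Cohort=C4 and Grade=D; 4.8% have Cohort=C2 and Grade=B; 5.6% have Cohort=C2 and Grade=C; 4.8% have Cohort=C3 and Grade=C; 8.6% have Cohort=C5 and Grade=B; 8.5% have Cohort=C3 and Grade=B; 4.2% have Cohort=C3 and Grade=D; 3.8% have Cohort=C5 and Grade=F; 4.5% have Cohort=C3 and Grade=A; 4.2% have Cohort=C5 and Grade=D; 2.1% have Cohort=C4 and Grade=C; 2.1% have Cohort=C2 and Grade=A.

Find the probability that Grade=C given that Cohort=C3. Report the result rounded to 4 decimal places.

P(Cohort=C3) = 0.045 + 0.085 + 0.048 + 0.042 + 0.075 = 0.295.
P(Grade=C | Cohort=C3) = 0.048/0.295 = 0.1627.

0.1627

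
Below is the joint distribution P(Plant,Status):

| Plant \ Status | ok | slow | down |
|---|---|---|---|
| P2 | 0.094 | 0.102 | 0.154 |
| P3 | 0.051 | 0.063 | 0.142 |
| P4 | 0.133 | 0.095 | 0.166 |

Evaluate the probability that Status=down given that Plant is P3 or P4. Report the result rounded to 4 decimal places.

0.4738

P(Plant=P3) = 0.051 + 0.063 + 0.142 = 0.256.
P(Plant=P4) = 0.133 + 0.095 + 0.166 = 0.394.
P(Plant ∈ {P3, P4}) = 0.256 + 0.394 = 0.650; P(Status=down, Plant ∈ {P3, P4}) = 0.142 + 0.166 = 0.308.
P(Status=down | Plant ∈ {P3, P4}) = 0.308/0.650 = 0.4738.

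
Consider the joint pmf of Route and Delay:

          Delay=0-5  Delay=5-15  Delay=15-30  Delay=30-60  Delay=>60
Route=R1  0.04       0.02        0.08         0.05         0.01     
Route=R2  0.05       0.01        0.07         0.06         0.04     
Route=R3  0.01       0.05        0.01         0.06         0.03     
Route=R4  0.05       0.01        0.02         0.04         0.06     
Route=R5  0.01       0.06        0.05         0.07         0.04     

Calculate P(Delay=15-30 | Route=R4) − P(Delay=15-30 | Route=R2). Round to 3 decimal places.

-0.193

P(Route=R4) = 0.05 + 0.01 + 0.02 + 0.04 + 0.06 = 0.18; P(Delay=15-30 | Route=R4) = 0.02/0.18 = 0.1111.
P(Route=R2) = 0.05 + 0.01 + 0.07 + 0.06 + 0.04 = 0.23; P(Delay=15-30 | Route=R2) = 0.07/0.23 = 0.3043.
Difference = -0.193.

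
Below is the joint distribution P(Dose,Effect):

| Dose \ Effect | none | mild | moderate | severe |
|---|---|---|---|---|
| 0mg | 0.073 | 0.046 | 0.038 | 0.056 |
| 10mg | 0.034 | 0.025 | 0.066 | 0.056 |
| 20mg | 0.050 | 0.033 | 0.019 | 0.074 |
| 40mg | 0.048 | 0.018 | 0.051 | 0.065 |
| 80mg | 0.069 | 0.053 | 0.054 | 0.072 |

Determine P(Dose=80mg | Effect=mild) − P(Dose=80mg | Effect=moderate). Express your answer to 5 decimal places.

P(Effect=mild) = 0.046 + 0.025 + 0.033 + 0.018 + 0.053 = 0.175; P(Dose=80mg | Effect=mild) = 0.053/0.175 = 0.302857.
P(Effect=moderate) = 0.038 + 0.066 + 0.019 + 0.051 + 0.054 = 0.228; P(Dose=80mg | Effect=moderate) = 0.054/0.228 = 0.236842.
Difference = 0.06602.

0.06602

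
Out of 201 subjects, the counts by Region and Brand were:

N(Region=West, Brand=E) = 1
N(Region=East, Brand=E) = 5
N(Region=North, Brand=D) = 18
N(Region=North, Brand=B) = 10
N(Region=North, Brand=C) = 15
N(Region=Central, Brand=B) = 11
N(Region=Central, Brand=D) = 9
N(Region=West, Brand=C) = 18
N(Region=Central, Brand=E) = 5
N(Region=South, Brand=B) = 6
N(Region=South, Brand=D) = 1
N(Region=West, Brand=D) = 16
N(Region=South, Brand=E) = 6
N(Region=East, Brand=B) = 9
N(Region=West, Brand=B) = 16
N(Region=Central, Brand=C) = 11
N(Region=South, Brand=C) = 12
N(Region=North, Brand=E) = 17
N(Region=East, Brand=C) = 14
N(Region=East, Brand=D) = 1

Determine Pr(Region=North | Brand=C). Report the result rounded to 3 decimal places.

0.214

Total with Brand=C: 15 + 12 + 14 + 18 + 11 = 70.
P(Region=North | Brand=C) = 15/70 = 0.214.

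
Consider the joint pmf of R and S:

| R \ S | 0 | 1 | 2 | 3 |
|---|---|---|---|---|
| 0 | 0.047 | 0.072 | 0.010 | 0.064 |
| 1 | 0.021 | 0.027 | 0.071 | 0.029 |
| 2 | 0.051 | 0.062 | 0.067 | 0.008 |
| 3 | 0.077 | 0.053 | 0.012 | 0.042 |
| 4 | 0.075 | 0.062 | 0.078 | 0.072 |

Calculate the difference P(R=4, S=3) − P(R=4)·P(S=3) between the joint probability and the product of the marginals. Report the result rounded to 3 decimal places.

0.010

P(R=4) = 0.075 + 0.062 + 0.078 + 0.072 = 0.287.
P(S=3) = 0.064 + 0.029 + 0.008 + 0.042 + 0.072 = 0.215.
P(R=4, S=3) − P(R=4)P(S=3) = 0.072 − 0.287×0.215 = 0.010.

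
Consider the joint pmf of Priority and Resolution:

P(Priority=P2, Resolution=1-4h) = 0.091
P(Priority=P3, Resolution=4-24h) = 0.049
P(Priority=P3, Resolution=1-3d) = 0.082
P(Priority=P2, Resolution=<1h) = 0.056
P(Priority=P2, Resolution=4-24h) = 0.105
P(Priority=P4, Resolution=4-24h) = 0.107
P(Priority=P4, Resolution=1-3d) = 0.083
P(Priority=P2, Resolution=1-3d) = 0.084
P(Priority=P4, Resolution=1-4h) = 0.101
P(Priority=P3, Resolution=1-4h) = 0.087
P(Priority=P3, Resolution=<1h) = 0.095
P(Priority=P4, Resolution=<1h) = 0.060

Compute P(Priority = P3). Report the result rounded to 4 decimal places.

P(Priority=P3) = 0.095 + 0.087 + 0.049 + 0.082 = 0.313.

0.3130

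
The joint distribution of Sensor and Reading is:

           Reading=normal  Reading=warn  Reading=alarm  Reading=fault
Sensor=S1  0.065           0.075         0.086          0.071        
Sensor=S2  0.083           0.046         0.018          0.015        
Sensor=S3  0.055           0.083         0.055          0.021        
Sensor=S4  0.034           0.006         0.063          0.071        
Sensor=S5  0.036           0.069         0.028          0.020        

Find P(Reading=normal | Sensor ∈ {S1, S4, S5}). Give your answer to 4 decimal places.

0.2163

P(Sensor=S1) = 0.065 + 0.075 + 0.086 + 0.071 = 0.297.
P(Sensor=S4) = 0.034 + 0.006 + 0.063 + 0.071 = 0.174.
P(Sensor=S5) = 0.036 + 0.069 + 0.028 + 0.020 = 0.153.
P(Sensor ∈ {S1, S4, S5}) = 0.297 + 0.174 + 0.153 = 0.624; P(Reading=normal, Sensor ∈ {S1, S4, S5}) = 0.065 + 0.034 + 0.036 = 0.135.
P(Reading=normal | Sensor ∈ {S1, S4, S5}) = 0.135/0.624 = 0.2163.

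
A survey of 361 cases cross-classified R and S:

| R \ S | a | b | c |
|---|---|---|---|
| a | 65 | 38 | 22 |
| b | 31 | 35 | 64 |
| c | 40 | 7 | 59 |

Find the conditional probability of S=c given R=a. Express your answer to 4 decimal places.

Total with R=a: 65 + 38 + 22 = 125.
P(S=c | R=a) = 22/125 = 0.1760.

0.1760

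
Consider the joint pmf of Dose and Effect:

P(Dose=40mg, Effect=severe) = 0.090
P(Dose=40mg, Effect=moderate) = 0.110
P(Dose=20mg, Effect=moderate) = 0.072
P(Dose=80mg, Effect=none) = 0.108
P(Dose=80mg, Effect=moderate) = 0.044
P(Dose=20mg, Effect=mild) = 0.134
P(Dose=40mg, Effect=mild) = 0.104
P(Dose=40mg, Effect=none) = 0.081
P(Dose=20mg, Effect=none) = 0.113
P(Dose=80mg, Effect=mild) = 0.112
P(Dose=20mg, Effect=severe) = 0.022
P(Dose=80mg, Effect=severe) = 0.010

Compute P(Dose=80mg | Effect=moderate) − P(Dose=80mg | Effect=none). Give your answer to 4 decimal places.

-0.1629

P(Effect=moderate) = 0.072 + 0.110 + 0.044 = 0.226; P(Dose=80mg | Effect=moderate) = 0.044/0.226 = 0.19469.
P(Effect=none) = 0.113 + 0.081 + 0.108 = 0.302; P(Dose=80mg | Effect=none) = 0.108/0.302 = 0.35762.
Difference = -0.1629.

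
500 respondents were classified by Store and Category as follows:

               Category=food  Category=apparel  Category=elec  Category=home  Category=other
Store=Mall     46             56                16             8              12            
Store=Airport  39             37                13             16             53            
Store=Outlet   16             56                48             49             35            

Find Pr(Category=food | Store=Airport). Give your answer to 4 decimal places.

0.2468

Total with Store=Airport: 39 + 37 + 13 + 16 + 53 = 158.
P(Category=food | Store=Airport) = 39/158 = 0.2468.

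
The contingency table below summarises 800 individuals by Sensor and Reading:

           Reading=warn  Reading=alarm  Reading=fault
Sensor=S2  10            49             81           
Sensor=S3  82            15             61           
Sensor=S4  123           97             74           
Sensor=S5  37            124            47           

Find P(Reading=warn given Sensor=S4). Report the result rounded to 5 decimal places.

0.41837

Total with Sensor=S4: 123 + 97 + 74 = 294.
P(Reading=warn | Sensor=S4) = 123/294 = 0.41837.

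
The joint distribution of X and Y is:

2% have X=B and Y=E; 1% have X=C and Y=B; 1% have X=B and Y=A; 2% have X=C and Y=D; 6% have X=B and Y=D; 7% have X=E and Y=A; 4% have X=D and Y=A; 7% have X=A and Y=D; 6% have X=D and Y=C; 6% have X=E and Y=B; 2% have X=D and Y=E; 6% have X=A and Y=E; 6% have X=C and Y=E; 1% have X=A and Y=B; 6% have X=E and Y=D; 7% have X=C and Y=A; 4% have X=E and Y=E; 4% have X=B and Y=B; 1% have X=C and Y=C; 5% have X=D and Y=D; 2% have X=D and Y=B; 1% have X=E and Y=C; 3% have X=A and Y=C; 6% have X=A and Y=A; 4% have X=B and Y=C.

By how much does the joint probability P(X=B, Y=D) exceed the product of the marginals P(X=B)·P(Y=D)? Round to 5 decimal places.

P(X=B) = 0.01 + 0.04 + 0.04 + 0.06 + 0.02 = 0.17.
P(Y=D) = 0.07 + 0.06 + 0.02 + 0.05 + 0.06 = 0.26.
P(X=B, Y=D) − P(X=B)P(Y=D) = 0.06 − 0.17×0.26 = 0.01580.

0.01580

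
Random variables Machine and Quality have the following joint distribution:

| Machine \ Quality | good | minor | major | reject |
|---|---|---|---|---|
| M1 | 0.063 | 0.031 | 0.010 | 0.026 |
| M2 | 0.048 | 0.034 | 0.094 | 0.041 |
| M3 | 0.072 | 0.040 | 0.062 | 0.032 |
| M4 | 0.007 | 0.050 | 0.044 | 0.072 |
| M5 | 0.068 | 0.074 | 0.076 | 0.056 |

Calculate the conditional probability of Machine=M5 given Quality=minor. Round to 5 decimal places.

P(Quality=minor) = 0.031 + 0.034 + 0.040 + 0.050 + 0.074 = 0.229.
P(Machine=M5 | Quality=minor) = 0.074/0.229 = 0.32314.

0.32314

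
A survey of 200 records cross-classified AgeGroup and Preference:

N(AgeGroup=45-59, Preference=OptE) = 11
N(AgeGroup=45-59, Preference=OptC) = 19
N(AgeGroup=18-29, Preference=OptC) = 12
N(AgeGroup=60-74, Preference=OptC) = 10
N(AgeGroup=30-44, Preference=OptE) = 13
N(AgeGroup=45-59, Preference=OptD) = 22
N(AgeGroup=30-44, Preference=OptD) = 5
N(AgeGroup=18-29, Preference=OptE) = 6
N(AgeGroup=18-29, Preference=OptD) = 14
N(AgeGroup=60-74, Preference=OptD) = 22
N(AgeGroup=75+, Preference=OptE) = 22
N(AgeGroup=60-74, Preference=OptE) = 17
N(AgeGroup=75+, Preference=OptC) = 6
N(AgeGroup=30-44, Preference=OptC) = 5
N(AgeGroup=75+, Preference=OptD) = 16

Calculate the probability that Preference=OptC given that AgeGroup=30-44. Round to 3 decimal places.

0.217

Total with AgeGroup=30-44: 5 + 5 + 13 = 23.
P(Preference=OptC | AgeGroup=30-44) = 5/23 = 0.217.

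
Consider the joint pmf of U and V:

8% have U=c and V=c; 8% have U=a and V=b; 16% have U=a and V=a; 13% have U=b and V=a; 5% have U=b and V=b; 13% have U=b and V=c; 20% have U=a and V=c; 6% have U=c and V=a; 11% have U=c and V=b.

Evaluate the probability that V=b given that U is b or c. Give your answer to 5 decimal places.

0.28571

P(U=b) = 0.13 + 0.05 + 0.13 = 0.31.
P(U=c) = 0.06 + 0.11 + 0.08 = 0.25.
P(U ∈ {b, c}) = 0.31 + 0.25 = 0.56; P(V=b, U ∈ {b, c}) = 0.05 + 0.11 = 0.16.
P(V=b | U ∈ {b, c}) = 0.16/0.56 = 0.28571.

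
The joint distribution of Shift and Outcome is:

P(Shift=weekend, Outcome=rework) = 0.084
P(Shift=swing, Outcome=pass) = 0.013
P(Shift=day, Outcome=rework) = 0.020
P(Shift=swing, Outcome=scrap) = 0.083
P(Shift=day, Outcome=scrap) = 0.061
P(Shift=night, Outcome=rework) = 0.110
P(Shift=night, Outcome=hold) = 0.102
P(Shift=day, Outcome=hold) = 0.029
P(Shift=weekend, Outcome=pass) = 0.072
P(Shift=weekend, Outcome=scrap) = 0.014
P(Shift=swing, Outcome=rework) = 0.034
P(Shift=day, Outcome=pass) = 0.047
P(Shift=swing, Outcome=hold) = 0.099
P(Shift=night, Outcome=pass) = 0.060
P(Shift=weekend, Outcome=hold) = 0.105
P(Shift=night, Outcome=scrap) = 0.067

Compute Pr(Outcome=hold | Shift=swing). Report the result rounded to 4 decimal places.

0.4323

P(Shift=swing) = 0.013 + 0.034 + 0.083 + 0.099 = 0.229.
P(Outcome=hold | Shift=swing) = 0.099/0.229 = 0.4323.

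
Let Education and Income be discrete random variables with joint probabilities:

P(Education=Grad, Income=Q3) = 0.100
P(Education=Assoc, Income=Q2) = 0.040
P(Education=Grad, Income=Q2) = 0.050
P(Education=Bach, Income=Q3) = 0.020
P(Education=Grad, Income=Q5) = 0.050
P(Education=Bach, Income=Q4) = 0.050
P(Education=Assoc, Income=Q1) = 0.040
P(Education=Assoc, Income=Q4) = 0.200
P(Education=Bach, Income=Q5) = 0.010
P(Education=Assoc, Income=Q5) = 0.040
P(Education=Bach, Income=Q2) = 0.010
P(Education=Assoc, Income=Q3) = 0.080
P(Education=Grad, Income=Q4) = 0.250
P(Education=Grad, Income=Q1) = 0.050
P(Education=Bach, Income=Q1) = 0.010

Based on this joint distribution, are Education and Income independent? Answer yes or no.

yes

Every cell satisfies P(Education,Income) = P(Education)·P(Income). For instance P(Education=Assoc) = 0.400, P(Income=Q1) = 0.100, and 0.400×0.100 = 0.040 matches the joint entry. So Education and Income are independent.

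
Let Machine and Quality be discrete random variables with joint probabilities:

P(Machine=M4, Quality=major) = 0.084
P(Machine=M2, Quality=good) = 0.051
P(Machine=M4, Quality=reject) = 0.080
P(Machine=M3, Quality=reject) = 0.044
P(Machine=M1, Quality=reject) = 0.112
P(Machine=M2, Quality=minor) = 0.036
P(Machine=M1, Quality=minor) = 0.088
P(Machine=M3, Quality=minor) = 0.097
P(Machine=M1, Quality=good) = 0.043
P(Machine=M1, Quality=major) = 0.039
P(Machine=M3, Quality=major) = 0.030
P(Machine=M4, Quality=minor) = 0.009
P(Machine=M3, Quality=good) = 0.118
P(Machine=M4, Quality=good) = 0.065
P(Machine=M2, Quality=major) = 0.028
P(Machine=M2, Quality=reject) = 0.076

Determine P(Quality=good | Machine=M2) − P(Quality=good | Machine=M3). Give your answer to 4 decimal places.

P(Machine=M2) = 0.051 + 0.036 + 0.028 + 0.076 = 0.191; P(Quality=good | Machine=M2) = 0.051/0.191 = 0.26702.
P(Machine=M3) = 0.118 + 0.097 + 0.030 + 0.044 = 0.289; P(Quality=good | Machine=M3) = 0.118/0.289 = 0.40830.
Difference = -0.1413.

-0.1413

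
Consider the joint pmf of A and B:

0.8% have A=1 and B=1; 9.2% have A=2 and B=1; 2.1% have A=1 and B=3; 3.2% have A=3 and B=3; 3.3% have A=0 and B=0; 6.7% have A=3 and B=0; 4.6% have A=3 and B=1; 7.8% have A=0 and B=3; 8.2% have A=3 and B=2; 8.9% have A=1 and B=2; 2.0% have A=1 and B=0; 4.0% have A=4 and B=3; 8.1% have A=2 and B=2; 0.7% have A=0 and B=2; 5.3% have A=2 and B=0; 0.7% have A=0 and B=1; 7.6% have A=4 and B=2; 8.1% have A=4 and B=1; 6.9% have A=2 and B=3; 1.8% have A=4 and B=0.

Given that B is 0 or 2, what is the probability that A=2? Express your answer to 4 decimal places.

0.2548

P(B=0) = 0.033 + 0.020 + 0.053 + 0.067 + 0.018 = 0.191.
P(B=2) = 0.007 + 0.089 + 0.081 + 0.082 + 0.076 = 0.335.
P(B ∈ {0, 2}) = 0.191 + 0.335 = 0.526; P(A=2, B ∈ {0, 2}) = 0.053 + 0.081 = 0.134.
P(A=2 | B ∈ {0, 2}) = 0.134/0.526 = 0.2548.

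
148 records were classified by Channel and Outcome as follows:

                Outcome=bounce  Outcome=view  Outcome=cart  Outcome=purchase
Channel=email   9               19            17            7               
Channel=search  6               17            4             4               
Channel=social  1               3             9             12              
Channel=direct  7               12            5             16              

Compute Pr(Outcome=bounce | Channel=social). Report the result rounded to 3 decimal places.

0.040

Total with Channel=social: 1 + 3 + 9 + 12 = 25.
P(Outcome=bounce | Channel=social) = 1/25 = 0.040.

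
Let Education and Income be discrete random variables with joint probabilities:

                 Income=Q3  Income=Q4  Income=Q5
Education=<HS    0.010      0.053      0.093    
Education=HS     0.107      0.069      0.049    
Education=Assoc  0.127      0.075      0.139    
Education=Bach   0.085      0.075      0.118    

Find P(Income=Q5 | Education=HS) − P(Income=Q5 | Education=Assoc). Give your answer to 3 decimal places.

-0.190

P(Education=HS) = 0.107 + 0.069 + 0.049 = 0.225; P(Income=Q5 | Education=HS) = 0.049/0.225 = 0.2178.
P(Education=Assoc) = 0.127 + 0.075 + 0.139 = 0.341; P(Income=Q5 | Education=Assoc) = 0.139/0.341 = 0.4076.
Difference = -0.190.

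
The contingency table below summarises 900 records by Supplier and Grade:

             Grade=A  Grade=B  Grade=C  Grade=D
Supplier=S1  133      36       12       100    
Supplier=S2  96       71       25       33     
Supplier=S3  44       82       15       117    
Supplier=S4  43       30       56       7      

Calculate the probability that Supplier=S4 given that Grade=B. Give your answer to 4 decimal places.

Total with Grade=B: 36 + 71 + 82 + 30 = 219.
P(Supplier=S4 | Grade=B) = 30/219 = 0.1370.

0.1370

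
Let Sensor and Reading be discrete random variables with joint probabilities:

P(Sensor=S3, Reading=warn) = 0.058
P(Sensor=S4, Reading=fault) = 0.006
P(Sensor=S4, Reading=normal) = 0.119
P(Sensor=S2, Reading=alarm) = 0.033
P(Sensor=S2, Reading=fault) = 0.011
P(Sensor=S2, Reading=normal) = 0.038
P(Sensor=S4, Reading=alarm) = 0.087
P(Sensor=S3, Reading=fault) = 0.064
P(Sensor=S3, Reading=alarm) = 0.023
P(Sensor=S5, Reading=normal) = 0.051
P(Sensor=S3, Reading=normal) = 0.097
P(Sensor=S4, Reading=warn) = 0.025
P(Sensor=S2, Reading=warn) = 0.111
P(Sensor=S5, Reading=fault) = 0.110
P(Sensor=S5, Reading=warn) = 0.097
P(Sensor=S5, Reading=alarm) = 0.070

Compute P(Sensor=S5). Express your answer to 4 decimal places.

P(Sensor=S5) = 0.051 + 0.097 + 0.070 + 0.110 = 0.328.

0.3280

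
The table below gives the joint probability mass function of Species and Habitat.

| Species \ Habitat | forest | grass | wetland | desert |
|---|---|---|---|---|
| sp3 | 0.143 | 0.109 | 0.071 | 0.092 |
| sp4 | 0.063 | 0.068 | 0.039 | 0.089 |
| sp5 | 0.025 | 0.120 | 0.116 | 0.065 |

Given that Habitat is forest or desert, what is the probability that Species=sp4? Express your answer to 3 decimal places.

0.319

P(Habitat=forest) = 0.143 + 0.063 + 0.025 = 0.231.
P(Habitat=desert) = 0.092 + 0.089 + 0.065 = 0.246.
P(Habitat ∈ {forest, desert}) = 0.231 + 0.246 = 0.477; P(Species=sp4, Habitat ∈ {forest, desert}) = 0.063 + 0.089 = 0.152.
P(Species=sp4 | Habitat ∈ {forest, desert}) = 0.152/0.477 = 0.319.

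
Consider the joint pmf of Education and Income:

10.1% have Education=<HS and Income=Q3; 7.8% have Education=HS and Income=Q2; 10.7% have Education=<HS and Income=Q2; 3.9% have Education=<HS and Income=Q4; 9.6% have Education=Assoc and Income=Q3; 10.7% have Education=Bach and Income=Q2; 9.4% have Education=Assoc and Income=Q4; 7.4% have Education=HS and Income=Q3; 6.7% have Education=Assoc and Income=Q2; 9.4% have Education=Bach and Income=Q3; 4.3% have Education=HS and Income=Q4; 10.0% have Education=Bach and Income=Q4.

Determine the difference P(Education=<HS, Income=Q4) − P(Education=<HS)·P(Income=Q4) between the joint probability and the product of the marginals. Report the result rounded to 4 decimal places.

-0.0292

P(Education=<HS) = 0.107 + 0.101 + 0.039 = 0.247.
P(Income=Q4) = 0.039 + 0.043 + 0.094 + 0.100 = 0.276.
P(Education=<HS, Income=Q4) − P(Education=<HS)P(Income=Q4) = 0.039 − 0.247×0.276 = -0.0292.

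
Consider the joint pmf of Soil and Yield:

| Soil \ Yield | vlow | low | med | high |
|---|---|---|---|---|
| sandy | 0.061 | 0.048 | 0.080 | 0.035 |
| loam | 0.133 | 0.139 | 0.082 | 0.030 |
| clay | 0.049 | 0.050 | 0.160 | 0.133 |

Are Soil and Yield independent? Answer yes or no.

P(Soil=clay) = 0.392 and P(Yield=high) = 0.198, so their product is 0.07762, but P(Soil=clay, Yield=high) = 0.133. Since these differ, Soil and Yield are not independent.

no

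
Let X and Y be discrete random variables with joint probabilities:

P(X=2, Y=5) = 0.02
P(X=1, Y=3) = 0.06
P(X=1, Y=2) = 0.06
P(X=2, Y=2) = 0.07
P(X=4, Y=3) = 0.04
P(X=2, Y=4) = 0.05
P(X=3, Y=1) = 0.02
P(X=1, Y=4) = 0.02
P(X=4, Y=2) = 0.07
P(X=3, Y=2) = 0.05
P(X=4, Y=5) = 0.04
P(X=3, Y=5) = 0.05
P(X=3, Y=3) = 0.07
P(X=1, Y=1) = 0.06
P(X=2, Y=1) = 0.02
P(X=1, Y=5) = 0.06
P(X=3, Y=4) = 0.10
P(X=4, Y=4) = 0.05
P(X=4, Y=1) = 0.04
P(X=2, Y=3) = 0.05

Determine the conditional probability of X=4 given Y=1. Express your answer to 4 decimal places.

0.2857

P(Y=1) = 0.06 + 0.02 + 0.02 + 0.04 = 0.14.
P(X=4 | Y=1) = 0.04/0.14 = 0.2857.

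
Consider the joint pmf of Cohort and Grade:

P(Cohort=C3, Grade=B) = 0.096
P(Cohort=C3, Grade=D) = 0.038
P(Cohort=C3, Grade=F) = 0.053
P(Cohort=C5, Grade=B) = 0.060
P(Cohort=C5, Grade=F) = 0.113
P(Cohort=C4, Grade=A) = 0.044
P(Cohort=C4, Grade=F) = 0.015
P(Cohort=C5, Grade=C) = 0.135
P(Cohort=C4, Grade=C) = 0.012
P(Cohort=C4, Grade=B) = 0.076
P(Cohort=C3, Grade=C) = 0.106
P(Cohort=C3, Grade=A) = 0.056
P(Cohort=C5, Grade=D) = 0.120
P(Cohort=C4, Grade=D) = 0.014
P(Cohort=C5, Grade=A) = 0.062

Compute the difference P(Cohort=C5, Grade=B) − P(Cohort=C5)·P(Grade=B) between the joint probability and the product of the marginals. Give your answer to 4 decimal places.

-0.0537

P(Cohort=C5) = 0.062 + 0.060 + 0.135 + 0.120 + 0.113 = 0.490.
P(Grade=B) = 0.096 + 0.076 + 0.060 = 0.232.
P(Cohort=C5, Grade=B) − P(Cohort=C5)P(Grade=B) = 0.060 − 0.490×0.232 = -0.0537.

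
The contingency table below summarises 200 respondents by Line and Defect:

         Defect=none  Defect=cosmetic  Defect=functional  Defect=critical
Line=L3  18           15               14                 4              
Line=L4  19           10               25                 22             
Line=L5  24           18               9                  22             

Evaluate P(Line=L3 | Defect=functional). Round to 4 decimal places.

0.2917

Total with Defect=functional: 14 + 25 + 9 = 48.
P(Line=L3 | Defect=functional) = 14/48 = 0.2917.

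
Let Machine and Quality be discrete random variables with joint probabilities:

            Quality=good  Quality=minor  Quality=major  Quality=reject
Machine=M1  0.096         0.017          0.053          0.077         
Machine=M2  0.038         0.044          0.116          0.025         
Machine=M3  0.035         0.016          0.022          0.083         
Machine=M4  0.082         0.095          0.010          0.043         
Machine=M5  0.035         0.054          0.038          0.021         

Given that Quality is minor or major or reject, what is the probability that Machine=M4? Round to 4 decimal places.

P(Quality=minor) = 0.017 + 0.044 + 0.016 + 0.095 + 0.054 = 0.226.
P(Quality=major) = 0.053 + 0.116 + 0.022 + 0.010 + 0.038 = 0.239.
P(Quality=reject) = 0.077 + 0.025 + 0.083 + 0.043 + 0.021 = 0.249.
P(Quality ∈ {minor, major, reject}) = 0.226 + 0.239 + 0.249 = 0.714; P(Machine=M4, Quality ∈ {minor, major, reject}) = 0.095 + 0.010 + 0.043 = 0.148.
P(Machine=M4 | Quality ∈ {minor, major, reject}) = 0.148/0.714 = 0.2073.

0.2073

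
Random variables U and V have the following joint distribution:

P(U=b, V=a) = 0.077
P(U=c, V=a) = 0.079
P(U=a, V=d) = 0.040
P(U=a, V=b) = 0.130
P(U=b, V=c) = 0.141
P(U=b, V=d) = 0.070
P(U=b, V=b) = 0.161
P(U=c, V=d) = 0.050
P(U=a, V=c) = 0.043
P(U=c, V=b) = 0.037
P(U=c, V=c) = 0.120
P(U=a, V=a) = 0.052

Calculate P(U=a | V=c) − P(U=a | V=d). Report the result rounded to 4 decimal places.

P(V=c) = 0.043 + 0.141 + 0.120 = 0.304; P(U=a | V=c) = 0.043/0.304 = 0.14145.
P(V=d) = 0.040 + 0.070 + 0.050 = 0.160; P(U=a | V=d) = 0.040/0.160 = 0.25000.
Difference = -0.1086.

-0.1086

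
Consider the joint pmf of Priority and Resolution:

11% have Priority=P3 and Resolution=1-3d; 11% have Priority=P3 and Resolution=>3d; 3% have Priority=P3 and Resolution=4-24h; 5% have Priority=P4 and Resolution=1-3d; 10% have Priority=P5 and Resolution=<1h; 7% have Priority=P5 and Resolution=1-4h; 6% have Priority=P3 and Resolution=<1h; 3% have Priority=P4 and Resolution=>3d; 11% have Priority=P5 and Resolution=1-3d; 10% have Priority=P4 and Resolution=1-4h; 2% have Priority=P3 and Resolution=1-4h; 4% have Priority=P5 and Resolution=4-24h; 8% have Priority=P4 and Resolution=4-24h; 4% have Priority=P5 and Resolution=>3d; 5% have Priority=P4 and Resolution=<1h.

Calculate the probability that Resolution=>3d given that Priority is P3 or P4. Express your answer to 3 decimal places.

0.219

P(Priority=P3) = 0.06 + 0.02 + 0.03 + 0.11 + 0.11 = 0.33.
P(Priority=P4) = 0.05 + 0.10 + 0.08 + 0.05 + 0.03 = 0.31.
P(Priority ∈ {P3, P4}) = 0.33 + 0.31 = 0.64; P(Resolution=>3d, Priority ∈ {P3, P4}) = 0.11 + 0.03 = 0.14.
P(Resolution=>3d | Priority ∈ {P3, P4}) = 0.14/0.64 = 0.219.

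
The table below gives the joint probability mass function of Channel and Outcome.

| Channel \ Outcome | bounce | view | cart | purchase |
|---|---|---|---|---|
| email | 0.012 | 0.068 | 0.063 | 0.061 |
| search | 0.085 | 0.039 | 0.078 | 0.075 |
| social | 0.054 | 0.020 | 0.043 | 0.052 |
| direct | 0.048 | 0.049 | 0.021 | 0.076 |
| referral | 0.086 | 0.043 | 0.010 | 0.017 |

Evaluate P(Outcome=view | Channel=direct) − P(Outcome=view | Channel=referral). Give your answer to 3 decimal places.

P(Channel=direct) = 0.048 + 0.049 + 0.021 + 0.076 = 0.194; P(Outcome=view | Channel=direct) = 0.049/0.194 = 0.2526.
P(Channel=referral) = 0.086 + 0.043 + 0.010 + 0.017 = 0.156; P(Outcome=view | Channel=referral) = 0.043/0.156 = 0.2756.
Difference = -0.023.

-0.023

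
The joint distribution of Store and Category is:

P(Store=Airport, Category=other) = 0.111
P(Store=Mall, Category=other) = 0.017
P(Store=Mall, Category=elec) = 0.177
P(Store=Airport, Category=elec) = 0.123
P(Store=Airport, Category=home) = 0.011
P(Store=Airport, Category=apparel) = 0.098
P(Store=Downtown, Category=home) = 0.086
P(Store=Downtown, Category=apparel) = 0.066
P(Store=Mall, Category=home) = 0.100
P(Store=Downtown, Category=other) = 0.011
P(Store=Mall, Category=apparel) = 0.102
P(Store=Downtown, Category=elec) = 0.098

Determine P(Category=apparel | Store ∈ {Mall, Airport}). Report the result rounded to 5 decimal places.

0.27064

P(Store=Mall) = 0.102 + 0.177 + 0.100 + 0.017 = 0.396.
P(Store=Airport) = 0.098 + 0.123 + 0.011 + 0.111 = 0.343.
P(Store ∈ {Mall, Airport}) = 0.396 + 0.343 = 0.739; P(Category=apparel, Store ∈ {Mall, Airport}) = 0.102 + 0.098 = 0.200.
P(Category=apparel | Store ∈ {Mall, Airport}) = 0.200/0.739 = 0.27064.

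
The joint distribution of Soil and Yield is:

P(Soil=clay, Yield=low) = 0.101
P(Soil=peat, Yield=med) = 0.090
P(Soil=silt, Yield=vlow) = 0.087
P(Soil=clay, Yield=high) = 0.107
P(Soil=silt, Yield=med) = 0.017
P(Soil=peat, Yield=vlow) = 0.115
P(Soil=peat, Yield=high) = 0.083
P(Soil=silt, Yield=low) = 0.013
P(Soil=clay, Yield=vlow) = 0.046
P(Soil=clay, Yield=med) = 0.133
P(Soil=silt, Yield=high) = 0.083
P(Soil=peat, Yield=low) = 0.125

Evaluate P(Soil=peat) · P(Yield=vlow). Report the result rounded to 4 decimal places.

P(Soil=peat) = 0.115 + 0.125 + 0.090 + 0.083 = 0.413.
P(Yield=vlow) = 0.046 + 0.087 + 0.115 = 0.248.
Product: 0.413 × 0.248 = 0.1024.

0.1024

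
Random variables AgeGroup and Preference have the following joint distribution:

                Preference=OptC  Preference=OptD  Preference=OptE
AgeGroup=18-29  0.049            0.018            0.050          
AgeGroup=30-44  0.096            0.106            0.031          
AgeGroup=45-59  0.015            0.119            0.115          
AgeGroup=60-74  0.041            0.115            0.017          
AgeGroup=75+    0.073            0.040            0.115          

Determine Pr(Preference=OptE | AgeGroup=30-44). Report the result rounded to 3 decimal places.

P(AgeGroup=30-44) = 0.096 + 0.106 + 0.031 = 0.233.
P(Preference=OptE | AgeGroup=30-44) = 0.031/0.233 = 0.133.

0.133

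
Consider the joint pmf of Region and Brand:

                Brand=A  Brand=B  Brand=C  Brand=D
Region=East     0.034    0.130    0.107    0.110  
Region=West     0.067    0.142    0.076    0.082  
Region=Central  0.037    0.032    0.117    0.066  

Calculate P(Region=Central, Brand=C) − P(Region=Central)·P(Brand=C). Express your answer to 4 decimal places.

P(Region=Central) = 0.037 + 0.032 + 0.117 + 0.066 = 0.252.
P(Brand=C) = 0.107 + 0.076 + 0.117 = 0.300.
P(Region=Central, Brand=C) − P(Region=Central)P(Brand=C) = 0.117 − 0.252×0.300 = 0.0414.

0.0414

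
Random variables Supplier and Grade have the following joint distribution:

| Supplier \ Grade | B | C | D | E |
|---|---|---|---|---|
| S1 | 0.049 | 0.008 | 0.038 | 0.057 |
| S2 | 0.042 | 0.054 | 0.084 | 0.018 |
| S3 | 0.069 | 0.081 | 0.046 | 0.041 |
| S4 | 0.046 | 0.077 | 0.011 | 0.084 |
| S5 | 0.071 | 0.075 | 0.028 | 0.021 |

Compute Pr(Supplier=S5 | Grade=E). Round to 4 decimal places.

P(Grade=E) = 0.057 + 0.018 + 0.041 + 0.084 + 0.021 = 0.221.
P(Supplier=S5 | Grade=E) = 0.021/0.221 = 0.0950.

0.0950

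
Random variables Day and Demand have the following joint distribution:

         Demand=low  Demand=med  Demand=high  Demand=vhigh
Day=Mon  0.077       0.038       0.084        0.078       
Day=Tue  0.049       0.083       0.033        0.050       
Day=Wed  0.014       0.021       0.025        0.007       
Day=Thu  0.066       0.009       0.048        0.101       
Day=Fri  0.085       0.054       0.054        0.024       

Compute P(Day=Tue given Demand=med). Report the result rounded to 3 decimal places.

P(Demand=med) = 0.038 + 0.083 + 0.021 + 0.009 + 0.054 = 0.205.
P(Day=Tue | Demand=med) = 0.083/0.205 = 0.405.

0.405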